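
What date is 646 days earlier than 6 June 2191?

−365 (one year) → Jun 6, 2190 (281 left).
−6 → May 31, 2190 (end of May, 31 days; 275 left).
−31 → Apr 30, 2190 (end of Apr, 30 days; 244 left).
−30 → Mar 31, 2190 (end of Mar, 31 days; 214 left).
−31 → Feb 28, 2190 (end of Feb, 28 days; 183 left).
−28 → Jan 31, 2190 (end of Jan, 31 days; 155 left).
−31 → Dec 31, 2189 (end of Dec, 31 days; 124 left).
−31 → Nov 30, 2189 (end of Nov, 30 days; 93 left).
−30 → Oct 31, 2189 (end of Oct, 31 days; 63 left).
−31 → Sep 30, 2189 (end of Sep, 30 days; 32 left).
−30 → Aug 31, 2189 (end of Aug, 31 days; 2 left).
−2 → Aug 29, 2189.

August 29, 2189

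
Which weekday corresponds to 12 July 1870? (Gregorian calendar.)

Tuesday

Doomsday rule: the anchor day for the 1800s is Friday. For year 70: 70÷12 = 5 r 10, and 10÷4 = 2, so 5+10+2 = 17.
Friday + 17 ≡ Monday — that's 1870's doomsday.
In July the doomsday date is Jul 11.
Jul 12 is 1 day after Jul 11; 1 mod 7 = 1, so Monday + 1 = Tuesday.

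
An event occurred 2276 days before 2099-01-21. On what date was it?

−365 (one year) → Jan 21, 2098 (1911 left).
−365 (one year) → Jan 21, 2097 (1546 left).
−366 (one year; includes Feb 29, 2096) → Jan 21, 2096 (1180 left).
−365 (one year) → Jan 21, 2095 (815 left).
−365 (one year) → Jan 21, 2094 (450 left).
−365 (one year) → Jan 21, 2093 (85 left).
−21 → Dec 31, 2092 (end of Dec, 31 days; 64 left).
−31 → Nov 30, 2092 (end of Nov, 30 days; 33 left).
−30 → Oct 31, 2092 (end of Oct, 31 days; 3 left).
−3 → Oct 28, 2092.

October 28, 2092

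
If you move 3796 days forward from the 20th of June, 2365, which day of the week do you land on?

First find the weekday of Jun 20, 2365. Doomsday rule: the anchor day for the 2300s is Wednesday. For year 65: 65÷12 = 5 r 5, and 5÷4 = 1, so 5+5+1 = 11.
Wednesday + 11 ≡ Sunday — that's 2365's doomsday.
In June the doomsday date is Jun 6.
Jun 20 is 14 days after Jun 6; 14 mod 7 = 0, so Sunday + 0 = Sunday.
3796 mod 7 = 2, so 3796 days after a Sunday is Sunday + 2 = Tuesday.

Tuesday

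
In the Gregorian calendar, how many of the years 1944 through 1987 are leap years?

Multiples of 4 in [1944,1987]: 11.
Of those, multiples of 100: 0 (not leap unless ÷400).
Multiples of 400: 0.
Leap years = 11 − 0 + 0 = 11.

11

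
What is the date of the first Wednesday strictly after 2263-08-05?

Aug 5, 2263 is a Wednesday.
From Wednesday to the next Wednesday is 7 days.
Aug 5, 2263 + 7 = Aug 12, 2263.

August 12, 2263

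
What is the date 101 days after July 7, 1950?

October 16, 1950

Jul has 31 days: +25 → Aug 1, 1950 (76 left).
Aug has 31 days: +31 → Sep 1, 1950 (45 left).
Sep has 30 days: +30 → Oct 1, 1950 (15 left).
+15 → Oct 16, 1950.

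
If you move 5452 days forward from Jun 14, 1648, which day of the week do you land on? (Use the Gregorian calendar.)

Saturday

First find the weekday of Jun 14, 1648. Doomsday rule: the anchor day for the 1600s is Tuesday. For year 48: 48÷12 = 4 r 0, and 0÷4 = 0, so 4+0+0 = 4.
Tuesday + 4 ≡ Saturday — that's 1648's doomsday.
In June the doomsday date is Jun 6.
Jun 14 is 8 days after Jun 6; 8 mod 7 = 1, so Saturday + 1 = Sunday.
5452 mod 7 = 6, so 5452 days after a Sunday is Sunday + 6 = Saturday.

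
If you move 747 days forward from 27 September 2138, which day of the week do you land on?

Thursday

First find the weekday of Sep 27, 2138. Doomsday rule: the anchor day for the 2100s is Sunday. For year 38: 38÷12 = 3 r 2, and 2÷4 = 0, so 3+2+0 = 5.
Sunday + 5 ≡ Friday — that's 2138's doomsday.
In September the doomsday date is Sep 5.
Sep 27 is 22 days after Sep 5; 22 mod 7 = 1, so Friday + 1 = Saturday.
747 mod 7 = 5, so 747 days after a Saturday is Saturday + 5 = Thursday.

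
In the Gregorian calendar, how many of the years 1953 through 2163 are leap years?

Multiples of 4 in [1953,2163]: 52.
Of those, multiples of 100: 2 (not leap unless ÷400).
Multiples of 400: 1.
Leap years = 52 − 2 + 1 = 51.

51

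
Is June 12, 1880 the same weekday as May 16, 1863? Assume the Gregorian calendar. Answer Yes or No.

Yes

From May 16, 1863 to Jun 12, 1880 is 6237 days.
6237 mod 7 = 0, so they are the same weekday.
(May 16, 1863 is a Saturday; Jun 12, 1880 is a Saturday.)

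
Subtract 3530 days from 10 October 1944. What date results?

−366 (one year; includes Feb 29, 1944) → Oct 10, 1943 (3164 left).
−365 (one year) → Oct 10, 1942 (2799 left).
−365 (one year) → Oct 10, 1941 (2434 left).
−365 (one year) → Oct 10, 1940 (2069 left).
−366 (one year; includes Feb 29, 1940) → Oct 10, 1939 (1703 left).
−365 (one year) → Oct 10, 1938 (1338 left).
−365 (one year) → Oct 10, 1937 (973 left).
−365 (one year) → Oct 10, 1936 (608 left).
−366 (one year; includes Feb 29, 1936) → Oct 10, 1935 (242 left).
−10 → Sep 30, 1935 (end of Sep, 30 days; 232 left).
−30 → Aug 31, 1935 (end of Aug, 31 days; 202 left).
−31 → Jul 31, 1935 (end of Jul, 31 days; 171 left).
−31 → Jun 30, 1935 (end of Jun, 30 days; 140 left).
−30 → May 31, 1935 (end of May, 31 days; 110 left).
−31 → Apr 30, 1935 (end of Apr, 30 days; 79 left).
−30 → Mar 31, 1935 (end of Mar, 31 days; 49 left).
−31 → Feb 28, 1935 (end of Feb, 28 days; 18 left).
−18 → Feb 10, 1935.

February 10, 1935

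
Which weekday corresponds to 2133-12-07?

Doomsday rule: the anchor day for the 2100s is Sunday. For year 33: 33÷12 = 2 r 9, and 9÷4 = 2, so 2+9+2 = 13.
Sunday + 13 ≡ Saturday — that's 2133's doomsday.
In December the doomsday date is Dec 12.
Dec 7 is 5 days before Dec 12; 5 mod 7 = 5, so Saturday − 5 = Monday.

Monday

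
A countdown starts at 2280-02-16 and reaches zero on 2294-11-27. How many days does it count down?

Feb 16, 2280 → Feb 16, 2281: 366 days (Feb 29, 2280 is in that span).
Feb 16, 2281 → Feb 16, 2282: 365 days.
Feb 16, 2282 → Feb 16, 2283: 365 days.
Feb 16, 2283 → Feb 16, 2284: 365 days.
Feb 16, 2284 → Feb 16, 2285: 366 days (Feb 29, 2284 is in that span).
Feb 16, 2285 → Feb 16, 2286: 365 days.
Feb 16, 2286 → Feb 16, 2287: 365 days.
Feb 16, 2287 → Feb 16, 2288: 365 days.
Feb 16, 2288 → Feb 16, 2289: 366 days (Feb 29, 2288 is in that span).
Feb 16, 2289 → Feb 16, 2290: 365 days.
Feb 16, 2290 → Feb 16, 2291: 365 days.
Feb 16, 2291 → Feb 16, 2292: 365 days.
Feb 16, 2292 → Feb 16, 2293: 366 days (Feb 29, 2292 is in that span).
Feb 16, 2293 → Feb 16, 2294: 365 days.
Feb 16, 2294 → Mar 16, 2294: 28 days (February has 28).
Mar 16, 2294 → Apr 16, 2294: 31 days (March has 31).
Apr 16, 2294 → May 16, 2294: 30 days (April has 30).
May 16, 2294 → Jun 16, 2294: 31 days (May has 31).
Jun 16, 2294 → Jul 16, 2294: 30 days (June has 30).
Jul 16, 2294 → Aug 16, 2294: 31 days (July has 31).
Aug 16, 2294 → Sep 16, 2294: 31 days (August has 31).
Sep 16, 2294 → Oct 16, 2294: 30 days (September has 30).
Oct 16, 2294 → Nov 16, 2294: 31 days (October has 31).
Nov 16, 2294 → Nov 27, 2294: 11 days.
Total: 5398 days.

5398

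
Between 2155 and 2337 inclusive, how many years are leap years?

44

Multiples of 4 in [2155,2337]: 46.
Of those, multiples of 100: 2 (not leap unless ÷400).
Multiples of 400: 0.
Leap years = 46 − 2 + 0 = 44.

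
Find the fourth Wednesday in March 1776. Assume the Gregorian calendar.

March 27, 1776

March 1, 1776 is a Friday.
The first Wednesday is therefore March 6 (5 days later).
The fourth Wednesday is 6 + 3×7 = March 27.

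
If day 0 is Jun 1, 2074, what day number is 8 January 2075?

221

Jun 1, 2074 → Jul 1, 2074: 30 days (June has 30).
Jul 1, 2074 → Aug 1, 2074: 31 days (July has 31).
Aug 1, 2074 → Sep 1, 2074: 31 days (August has 31).
Sep 1, 2074 → Oct 1, 2074: 30 days (September has 30).
Oct 1, 2074 → Nov 1, 2074: 31 days (October has 31).
Nov 1, 2074 → Dec 1, 2074: 30 days (November has 30).
Dec 1, 2074 → Jan 1, 2075: 31 days (December has 31).
Jan 1, 2075 → Jan 8, 2075: 7 days.
Total: 221 days.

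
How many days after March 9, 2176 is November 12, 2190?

Mar 9, 2176 → Mar 9, 2177: 365 days.
Mar 9, 2177 → Mar 9, 2178: 365 days.
Mar 9, 2178 → Mar 9, 2179: 365 days.
Mar 9, 2179 → Mar 9, 2180: 366 days (Feb 29, 2180 is in that span).
Mar 9, 2180 → Mar 9, 2181: 365 days.
Mar 9, 2181 → Mar 9, 2182: 365 days.
Mar 9, 2182 → Mar 9, 2183: 365 days.
Mar 9, 2183 → Mar 9, 2184: 366 days (Feb 29, 2184 is in that span).
Mar 9, 2184 → Mar 9, 2185: 365 days.
Mar 9, 2185 → Mar 9, 2186: 365 days.
Mar 9, 2186 → Mar 9, 2187: 365 days.
Mar 9, 2187 → Mar 9, 2188: 366 days (Feb 29, 2188 is in that span).
Mar 9, 2188 → Mar 9, 2189: 365 days.
Mar 9, 2189 → Mar 9, 2190: 365 days.
Mar 9, 2190 → Apr 9, 2190: 31 days (March has 31).
Apr 9, 2190 → May 9, 2190: 30 days (April has 30).
May 9, 2190 → Jun 9, 2190: 31 days (May has 31).
Jun 9, 2190 → Jul 9, 2190: 30 days (June has 30).
Jul 9, 2190 → Aug 9, 2190: 31 days (July has 31).
Aug 9, 2190 → Sep 9, 2190: 31 days (August has 31).
Sep 9, 2190 → Oct 9, 2190: 30 days (September has 30).
Oct 9, 2190 → Nov 9, 2190: 31 days (October has 31).
Nov 9, 2190 → Nov 12, 2190: 3 days.
Total: 5361 days.

5361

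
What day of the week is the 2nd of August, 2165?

Doomsday rule: the anchor day for the 2100s is Sunday. For year 65: 65÷12 = 5 r 5, and 5÷4 = 1, so 5+5+1 = 11.
Sunday + 11 ≡ Thursday — that's 2165's doomsday.
In August the doomsday date is Aug 8.
Aug 2 is 6 days before Aug 8; 6 mod 7 = 6, so Thursday − 6 = Friday.

Friday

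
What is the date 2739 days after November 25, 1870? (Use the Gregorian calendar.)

+365 (one year) → Nov 25, 1871 (2374 left).
+366 (one year; includes Feb 29, 1872) → Nov 25, 1872 (2008 left).
+365 (one year) → Nov 25, 1873 (1643 left).
+365 (one year) → Nov 25, 1874 (1278 left).
+365 (one year) → Nov 25, 1875 (913 left).
+366 (one year; includes Feb 29, 1876) → Nov 25, 1876 (547 left).
+365 (one year) → Nov 25, 1877 (182 left).
Nov has 30 days: +6 → Dec 1, 1877 (176 left).
Dec has 31 days: +31 → Jan 1, 1878 (145 left).
Jan has 31 days: +31 → Feb 1, 1878 (114 left).
Feb has 28 days: +28 → Mar 1, 1878 (86 left).
Mar has 31 days: +31 → Apr 1, 1878 (55 left).
Apr has 30 days: +30 → May 1, 1878 (25 left).
+25 → May 26, 1878.

May 26, 1878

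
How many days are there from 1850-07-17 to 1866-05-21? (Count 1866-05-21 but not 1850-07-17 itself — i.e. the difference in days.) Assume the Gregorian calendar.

Jul 17, 1850 → Jul 17, 1851: 365 days.
Jul 17, 1851 → Jul 17, 1852: 366 days (Feb 29, 1852 is in that span).
Jul 17, 1852 → Jul 17, 1853: 365 days.
Jul 17, 1853 → Jul 17, 1854: 365 days.
Jul 17, 1854 → Jul 17, 1855: 365 days.
Jul 17, 1855 → Jul 17, 1856: 366 days (Feb 29, 1856 is in that span).
Jul 17, 1856 → Jul 17, 1857: 365 days.
Jul 17, 1857 → Jul 17, 1858: 365 days.
Jul 17, 1858 → Jul 17, 1859: 365 days.
Jul 17, 1859 → Jul 17, 1860: 366 days (Feb 29, 1860 is in that span).
Jul 17, 1860 → Jul 17, 1861: 365 days.
Jul 17, 1861 → Jul 17, 1862: 365 days.
Jul 17, 1862 → Jul 17, 1863: 365 days.
Jul 17, 1863 → Jul 17, 1864: 366 days (Feb 29, 1864 is in that span).
Jul 17, 1864 → Jul 17, 1865: 365 days.
Jul 17, 1865 → Aug 17, 1865: 31 days (July has 31).
Aug 17, 1865 → Sep 17, 1865: 31 days (August has 31).
Sep 17, 1865 → Oct 17, 1865: 30 days (September has 30).
Oct 17, 1865 → Nov 17, 1865: 31 days (October has 31).
Nov 17, 1865 → Dec 17, 1865: 30 days (November has 30).
Dec 17, 1865 → Jan 17, 1866: 31 days (December has 31).
Jan 17, 1866 → Feb 17, 1866: 31 days (January has 31).
Feb 17, 1866 → Mar 17, 1866: 28 days (February has 28).
Mar 17, 1866 → Apr 17, 1866: 31 days (March has 31).
Apr 17, 1866 → May 17, 1866: 30 days (April has 30).
May 17, 1866 → May 21, 1866: 4 days.
Total: 5787 days.

5787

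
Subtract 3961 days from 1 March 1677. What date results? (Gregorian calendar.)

April 27, 1666

−365 (one year) → Mar 1, 1676 (3596 left).
−366 (one year; includes Feb 29, 1676) → Mar 1, 1675 (3230 left).
−365 (one year) → Mar 1, 1674 (2865 left).
−365 (one year) → Mar 1, 1673 (2500 left).
−365 (one year) → Mar 1, 1672 (2135 left).
−366 (one year; includes Feb 29, 1672) → Mar 1, 1671 (1769 left).
−365 (one year) → Mar 1, 1670 (1404 left).
−365 (one year) → Mar 1, 1669 (1039 left).
−365 (one year) → Mar 1, 1668 (674 left).
−366 (one year; includes Feb 29, 1668) → Mar 1, 1667 (308 left).
−1 → Feb 28, 1667 (end of Feb, 28 days; 307 left).
−28 → Jan 31, 1667 (end of Jan, 31 days; 279 left).
−31 → Dec 31, 1666 (end of Dec, 31 days; 248 left).
−31 → Nov 30, 1666 (end of Nov, 30 days; 217 left).
−30 → Oct 31, 1666 (end of Oct, 31 days; 187 left).
−31 → Sep 30, 1666 (end of Sep, 30 days; 156 left).
−30 → Aug 31, 1666 (end of Aug, 31 days; 126 left).
−31 → Jul 31, 1666 (end of Jul, 31 days; 95 left).
−31 → Jun 30, 1666 (end of Jun, 30 days; 64 left).
−30 → May 31, 1666 (end of May, 31 days; 34 left).
−31 → Apr 30, 1666 (end of Apr, 30 days; 3 left).
−3 → Apr 27, 1666.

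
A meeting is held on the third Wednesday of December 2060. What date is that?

December 15, 2060

December 1, 2060 is a Wednesday.
The first Wednesday is therefore December 1 (same day).
The third Wednesday is 1 + 2×7 = December 15.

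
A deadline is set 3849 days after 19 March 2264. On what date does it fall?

+365 (one year) → Mar 19, 2265 (3484 left).
+365 (one year) → Mar 19, 2266 (3119 left).
+365 (one year) → Mar 19, 2267 (2754 left).
+366 (one year; includes Feb 29, 2268) → Mar 19, 2268 (2388 left).
+365 (one year) → Mar 19, 2269 (2023 left).
+365 (one year) → Mar 19, 2270 (1658 left).
+365 (one year) → Mar 19, 2271 (1293 left).
+366 (one year; includes Feb 29, 2272) → Mar 19, 2272 (927 left).
+365 (one year) → Mar 19, 2273 (562 left).
+365 (one year) → Mar 19, 2274 (197 left).
Mar has 31 days: +13 → Apr 1, 2274 (184 left).
Apr has 30 days: +30 → May 1, 2274 (154 left).
May has 31 days: +31 → Jun 1, 2274 (123 left).
Jun has 30 days: +30 → Jul 1, 2274 (93 left).
Jul has 31 days: +31 → Aug 1, 2274 (62 left).
Aug has 31 days: +31 → Sep 1, 2274 (31 left).
Sep has 30 days: +30 → Oct 1, 2274 (1 left).
+1 → Oct 2, 2274.

October 2, 2274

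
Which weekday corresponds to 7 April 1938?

January 1, 1938 is a Saturday.
Jan 1, 1938 → Feb 1, 1938: 31 days (January has 31).
Feb 1, 1938 → Mar 1, 1938: 28 days (February has 28).
Mar 1, 1938 → Apr 1, 1938: 31 days (March has 31).
Apr 1, 1938 → Apr 7, 1938: 6 days.
Total: 96 days.
96 mod 7 = 5, so Saturday + 5 = Thursday.

Thursday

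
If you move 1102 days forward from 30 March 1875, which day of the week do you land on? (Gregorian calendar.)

Mar 30, 1875 is a Tuesday.
1102 mod 7 = 3, so 1102 days after a Tuesday is Tuesday + 3 = Friday.

Friday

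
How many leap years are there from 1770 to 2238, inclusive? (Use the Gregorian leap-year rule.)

Multiples of 4 in [1770,2238]: 117.
Of those, multiples of 100: 5 (not leap unless ÷400).
Multiples of 400: 1.
Leap years = 117 − 5 + 1 = 113.

113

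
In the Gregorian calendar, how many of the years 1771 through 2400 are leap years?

Multiples of 4 in [1771,2400]: 158.
Of those, multiples of 100: 7 (not leap unless ÷400).
Multiples of 400: 2.
Leap years = 158 − 7 + 2 = 153.

153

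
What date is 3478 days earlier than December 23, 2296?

June 16, 2287

−366 (one year; includes Feb 29, 2296) → Dec 23, 2295 (3112 left).
−365 (one year) → Dec 23, 2294 (2747 left).
−365 (one year) → Dec 23, 2293 (2382 left).
−365 (one year) → Dec 23, 2292 (2017 left).
−366 (one year; includes Feb 29, 2292) → Dec 23, 2291 (1651 left).
−365 (one year) → Dec 23, 2290 (1286 left).
−365 (one year) → Dec 23, 2289 (921 left).
−365 (one year) → Dec 23, 2288 (556 left).
−366 (one year; includes Feb 29, 2288) → Dec 23, 2287 (190 left).
−23 → Nov 30, 2287 (end of Nov, 30 days; 167 left).
−30 → Oct 31, 2287 (end of Oct, 31 days; 137 left).
−31 → Sep 30, 2287 (end of Sep, 30 days; 106 left).
−30 → Aug 31, 2287 (end of Aug, 31 days; 76 left).
−31 → Jul 31, 2287 (end of Jul, 31 days; 45 left).
−31 → Jun 30, 2287 (end of Jun, 30 days; 14 left).
−14 → Jun 16, 2287.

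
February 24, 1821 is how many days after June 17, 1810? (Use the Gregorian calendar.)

Jun 17, 1810 → Jun 17, 1811: 365 days.
Jun 17, 1811 → Jun 17, 1812: 366 days (Feb 29, 1812 is in that span).
Jun 17, 1812 → Jun 17, 1813: 365 days.
Jun 17, 1813 → Jun 17, 1814: 365 days.
Jun 17, 1814 → Jun 17, 1815: 365 days.
Jun 17, 1815 → Jun 17, 1816: 366 days (Feb 29, 1816 is in that span).
Jun 17, 1816 → Jun 17, 1817: 365 days.
Jun 17, 1817 → Jun 17, 1818: 365 days.
Jun 17, 1818 → Jun 17, 1819: 365 days.
Jun 17, 1819 → Jun 17, 1820: 366 days (Feb 29, 1820 is in that span).
Jun 17, 1820 → Jul 17, 1820: 30 days (June has 30).
Jul 17, 1820 → Aug 17, 1820: 31 days (July has 31).
Aug 17, 1820 → Sep 17, 1820: 31 days (August has 31).
Sep 17, 1820 → Oct 17, 1820: 30 days (September has 30).
Oct 17, 1820 → Nov 17, 1820: 31 days (October has 31).
Nov 17, 1820 → Dec 17, 1820: 30 days (November has 30).
Dec 17, 1820 → Jan 17, 1821: 31 days (December has 31).
Jan 17, 1821 → Feb 17, 1821: 31 days (January has 31).
Feb 17, 1821 → Feb 24, 1821: 7 days.
Total: 3905 days.

3905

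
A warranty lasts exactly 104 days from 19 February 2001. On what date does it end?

Feb has 28 days: +10 → Mar 1, 2001 (94 left).
Mar has 31 days: +31 → Apr 1, 2001 (63 left).
Apr has 30 days: +30 → May 1, 2001 (33 left).
May has 31 days: +31 → Jun 1, 2001 (2 left).
+2 → Jun 3, 2001.

June 3, 2001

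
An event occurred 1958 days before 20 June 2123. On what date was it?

−365 (one year) → Jun 20, 2122 (1593 left).
−365 (one year) → Jun 20, 2121 (1228 left).
−365 (one year) → Jun 20, 2120 (863 left).
−366 (one year; includes Feb 29, 2120) → Jun 20, 2119 (497 left).
−365 (one year) → Jun 20, 2118 (132 left).
−20 → May 31, 2118 (end of May, 31 days; 112 left).
−31 → Apr 30, 2118 (end of Apr, 30 days; 81 left).
−30 → Mar 31, 2118 (end of Mar, 31 days; 51 left).
−31 → Feb 28, 2118 (end of Feb, 28 days; 20 left).
−20 → Feb 8, 2118.

February 8, 2118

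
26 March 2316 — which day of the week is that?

Sunday

Doomsday rule: the anchor day for the 2300s is Wednesday. For year 16: 16÷12 = 1 r 4, and 4÷4 = 1, so 1+4+1 = 6.
Wednesday + 6 ≡ Tuesday — that's 2316's doomsday.
In March the doomsday date is Mar 14.
Mar 26 is 12 days after Mar 14; 12 mod 7 = 5, so Tuesday + 5 = Sunday.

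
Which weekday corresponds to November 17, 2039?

Thursday

Doomsday rule: the anchor day for the 2000s is Tuesday. For year 39: 39÷12 = 3 r 3, and 3÷4 = 0, so 3+3+0 = 6.
Tuesday + 6 ≡ Monday — that's 2039's doomsday.
In November the doomsday date is Nov 7.
Nov 17 is 10 days after Nov 7; 10 mod 7 = 3, so Monday + 3 = Thursday.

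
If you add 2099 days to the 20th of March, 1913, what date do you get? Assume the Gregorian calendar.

+365 (one year) → Mar 20, 1914 (1734 left).
+365 (one year) → Mar 20, 1915 (1369 left).
+366 (one year; includes Feb 29, 1916) → Mar 20, 1916 (1003 left).
+365 (one year) → Mar 20, 1917 (638 left).
+365 (one year) → Mar 20, 1918 (273 left).
Mar has 31 days: +12 → Apr 1, 1918 (261 left).
Apr has 30 days: +30 → May 1, 1918 (231 left).
May has 31 days: +31 → Jun 1, 1918 (200 left).
Jun has 30 days: +30 → Jul 1, 1918 (170 left).
Jul has 31 days: +31 → Aug 1, 1918 (139 left).
Aug has 31 days: +31 → Sep 1, 1918 (108 left).
Sep has 30 days: +30 → Oct 1, 1918 (78 left).
Oct has 31 days: +31 → Nov 1, 1918 (47 left).
Nov has 30 days: +30 → Dec 1, 1918 (17 left).
+17 → Dec 18, 1918.

December 18, 1918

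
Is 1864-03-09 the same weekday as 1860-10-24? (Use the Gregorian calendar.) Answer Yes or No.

Yes

From Oct 24, 1860 to Mar 9, 1864 is 1232 days.
1232 mod 7 = 0, so they are the same weekday.
(Oct 24, 1860 is a Wednesday; Mar 9, 1864 is a Wednesday.)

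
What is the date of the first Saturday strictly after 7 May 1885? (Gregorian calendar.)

May 7, 1885 is a Thursday.
From Thursday to the next Saturday is 2 days.
May 7, 1885 + 2 = May 9, 1885.

May 9, 1885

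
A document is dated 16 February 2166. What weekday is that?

January 1, 2166 is a Wednesday.
Jan 1, 2166 → Feb 1, 2166: 31 days (January has 31).
Feb 1, 2166 → Feb 16, 2166: 15 days.
Total: 46 days.
46 mod 7 = 4, so Wednesday + 4 = Sunday.

Sunday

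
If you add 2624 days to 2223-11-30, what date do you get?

February 5, 2231

+366 (one year; includes Feb 29, 2224) → Nov 30, 2224 (2258 left).
+365 (one year) → Nov 30, 2225 (1893 left).
+365 (one year) → Nov 30, 2226 (1528 left).
+365 (one year) → Nov 30, 2227 (1163 left).
+366 (one year; includes Feb 29, 2228) → Nov 30, 2228 (797 left).
+365 (one year) → Nov 30, 2229 (432 left).
+365 (one year) → Nov 30, 2230 (67 left).
Nov has 30 days: +1 → Dec 1, 2230 (66 left).
Dec has 31 days: +31 → Jan 1, 2231 (35 left).
Jan has 31 days: +31 → Feb 1, 2231 (4 left).
+4 → Feb 5, 2231.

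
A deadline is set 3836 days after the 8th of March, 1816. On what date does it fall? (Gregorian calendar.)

September 8, 1826

+365 (one year) → Mar 8, 1817 (3471 left).
+365 (one year) → Mar 8, 1818 (3106 left).
+365 (one year) → Mar 8, 1819 (2741 left).
+366 (one year; includes Feb 29, 1820) → Mar 8, 1820 (2375 left).
+365 (one year) → Mar 8, 1821 (2010 left).
+365 (one year) → Mar 8, 1822 (1645 left).
+365 (one year) → Mar 8, 1823 (1280 left).
+366 (one year; includes Feb 29, 1824) → Mar 8, 1824 (914 left).
+365 (one year) → Mar 8, 1825 (549 left).
+365 (one year) → Mar 8, 1826 (184 left).
Mar has 31 days: +24 → Apr 1, 1826 (160 left).
Apr has 30 days: +30 → May 1, 1826 (130 left).
May has 31 days: +31 → Jun 1, 1826 (99 left).
Jun has 30 days: +30 → Jul 1, 1826 (69 left).
Jul has 31 days: +31 → Aug 1, 1826 (38 left).
Aug has 31 days: +31 → Sep 1, 1826 (7 left).
+7 → Sep 8, 1826.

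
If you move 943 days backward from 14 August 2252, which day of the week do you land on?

Monday

Aug 14, 2252 is a Saturday.
943 mod 7 = 5, so 943 days before a Saturday is Saturday − 5 = Monday.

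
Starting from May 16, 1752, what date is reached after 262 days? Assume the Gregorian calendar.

May has 31 days: +16 → Jun 1, 1752 (246 left).
Jun has 30 days: +30 → Jul 1, 1752 (216 left).
Jul has 31 days: +31 → Aug 1, 1752 (185 left).
Aug has 31 days: +31 → Sep 1, 1752 (154 left).
Sep has 30 days: +30 → Oct 1, 1752 (124 left).
Oct has 31 days: +31 → Nov 1, 1752 (93 left).
Nov has 30 days: +30 → Dec 1, 1752 (63 left).
Dec has 31 days: +31 → Jan 1, 1753 (32 left).
Jan has 31 days: +31 → Feb 1, 1753 (1 left).
+1 → Feb 2, 1753.

February 2, 1753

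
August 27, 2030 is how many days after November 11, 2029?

289

Nov 11, 2029 → Dec 11, 2029: 30 days (November has 30).
Dec 11, 2029 → Jan 11, 2030: 31 days (December has 31).
Jan 11, 2030 → Feb 11, 2030: 31 days (January has 31).
Feb 11, 2030 → Mar 11, 2030: 28 days (February has 28).
Mar 11, 2030 → Apr 11, 2030: 31 days (March has 31).
Apr 11, 2030 → May 11, 2030: 30 days (April has 30).
May 11, 2030 → Jun 11, 2030: 31 days (May has 31).
Jun 11, 2030 → Jul 11, 2030: 30 days (June has 30).
Jul 11, 2030 → Aug 11, 2030: 31 days (July has 31).
Aug 11, 2030 → Aug 27, 2030: 16 days.
Total: 289 days.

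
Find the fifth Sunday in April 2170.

April 1, 2170 is a Sunday.
The first Sunday is therefore April 1 (same day).
The fifth Sunday is 1 + 4×7 = April 29.

April 29, 2170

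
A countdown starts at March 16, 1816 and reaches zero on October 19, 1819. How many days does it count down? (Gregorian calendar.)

Mar 16, 1816 → Mar 16, 1817: 365 days.
Mar 16, 1817 → Mar 16, 1818: 365 days.
Mar 16, 1818 → Mar 16, 1819: 365 days.
Mar 16, 1819 → Apr 16, 1819: 31 days (March has 31).
Apr 16, 1819 → May 16, 1819: 30 days (April has 30).
May 16, 1819 → Jun 16, 1819: 31 days (May has 31).
Jun 16, 1819 → Jul 16, 1819: 30 days (June has 30).
Jul 16, 1819 → Aug 16, 1819: 31 days (July has 31).
Aug 16, 1819 → Sep 16, 1819: 31 days (August has 31).
Sep 16, 1819 → Oct 16, 1819: 30 days (September has 30).
Oct 16, 1819 → Oct 19, 1819: 3 days.
Total: 1312 days.

1312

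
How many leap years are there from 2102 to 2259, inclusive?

38

Multiples of 4 in [2102,2259]: 39.
Of those, multiples of 100: 1 (not leap unless ÷400).
Multiples of 400: 0.
Leap years = 39 − 1 + 0 = 38.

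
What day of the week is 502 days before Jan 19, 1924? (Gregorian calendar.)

Monday

First find the weekday of Jan 19, 1924. Doomsday rule: the anchor day for the 1900s is Wednesday. For year 24: 24÷12 = 2 r 0, and 0÷4 = 0, so 2+0+0 = 2.
Wednesday + 2 ≡ Friday — that's 1924's doomsday.
In January the doomsday date is Jan 4 (1924 is a leap year (divisible by 4)).
Jan 19 is 15 days after Jan 4; 15 mod 7 = 1, so Friday + 1 = Saturday.
502 mod 7 = 5, so 502 days before a Saturday is Saturday − 5 = Monday.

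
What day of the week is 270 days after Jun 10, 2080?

Friday

Jun 10, 2080 is a Monday.
270 mod 7 = 4, so 270 days after a Monday is Monday + 4 = Friday.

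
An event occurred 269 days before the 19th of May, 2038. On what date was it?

August 23, 2037

−19 → Apr 30, 2038 (end of Apr, 30 days; 250 left).
−30 → Mar 31, 2038 (end of Mar, 31 days; 220 left).
−31 → Feb 28, 2038 (end of Feb, 28 days; 189 left).
−28 → Jan 31, 2038 (end of Jan, 31 days; 161 left).
−31 → Dec 31, 2037 (end of Dec, 31 days; 130 left).
−31 → Nov 30, 2037 (end of Nov, 30 days; 99 left).
−30 → Oct 31, 2037 (end of Oct, 31 days; 69 left).
−31 → Sep 30, 2037 (end of Sep, 30 days; 38 left).
−30 → Aug 31, 2037 (end of Aug, 31 days; 8 left).
−8 → Aug 23, 2037.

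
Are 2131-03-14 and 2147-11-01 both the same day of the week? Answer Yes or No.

Yes

From Mar 14, 2131 to Nov 1, 2147 is 6076 days.
6076 mod 7 = 0, so they are the same weekday.
(Mar 14, 2131 is a Wednesday; Nov 1, 2147 is a Wednesday.)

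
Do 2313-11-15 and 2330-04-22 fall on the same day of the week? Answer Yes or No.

From Nov 15, 2313 to Apr 22, 2330 is 6002 days.
6002 mod 7 = 3, so they are different weekdays.
(Nov 15, 2313 is a Saturday; Apr 22, 2330 is a Tuesday.)

No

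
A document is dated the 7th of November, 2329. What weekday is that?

Doomsday rule: the anchor day for the 2300s is Wednesday. For year 29: 29÷12 = 2 r 5, and 5÷4 = 1, so 2+5+1 = 8.
Wednesday + 8 ≡ Thursday — that's 2329's doomsday.
In November the doomsday date is Nov 7.
Nov 7 is the doomsday itself: Thursday.

Thursday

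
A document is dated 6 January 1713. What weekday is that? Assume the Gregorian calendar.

Friday

Doomsday rule: the anchor day for the 1700s is Sunday. For year 13: 13÷12 = 1 r 1, and 1÷4 = 0, so 1+1+0 = 2.
Sunday + 2 ≡ Tuesday — that's 1713's doomsday.
In January the doomsday date is Jan 3 (1713 is not a leap year).
Jan 6 is 3 days after Jan 3; 3 mod 7 = 3, so Tuesday + 3 = Friday.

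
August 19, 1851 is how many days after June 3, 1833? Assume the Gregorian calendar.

6651

Jun 3, 1833 → Jun 3, 1834: 365 days.
Jun 3, 1834 → Jun 3, 1835: 365 days.
Jun 3, 1835 → Jun 3, 1836: 366 days (Feb 29, 1836 is in that span).
Jun 3, 1836 → Jun 3, 1837: 365 days.
Jun 3, 1837 → Jun 3, 1838: 365 days.
Jun 3, 1838 → Jun 3, 1839: 365 days.
Jun 3, 1839 → Jun 3, 1840: 366 days (Feb 29, 1840 is in that span).
Jun 3, 1840 → Jun 3, 1841: 365 days.
Jun 3, 1841 → Jun 3, 1842: 365 days.
Jun 3, 1842 → Jun 3, 1843: 365 days.
Jun 3, 1843 → Jun 3, 1844: 366 days (Feb 29, 1844 is in that span).
Jun 3, 1844 → Jun 3, 1845: 365 days.
Jun 3, 1845 → Jun 3, 1846: 365 days.
Jun 3, 1846 → Jun 3, 1847: 365 days.
Jun 3, 1847 → Jun 3, 1848: 366 days (Feb 29, 1848 is in that span).
Jun 3, 1848 → Jun 3, 1849: 365 days.
Jun 3, 1849 → Jun 3, 1850: 365 days.
Jun 3, 1850 → Jun 3, 1851: 365 days.
Jun 3, 1851 → Jul 3, 1851: 30 days (June has 30).
Jul 3, 1851 → Aug 3, 1851: 31 days (July has 31).
Aug 3, 1851 → Aug 19, 1851: 16 days.
Total: 6651 days.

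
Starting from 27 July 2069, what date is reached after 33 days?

August 29, 2069

Jul has 31 days: +5 → Aug 1, 2069 (28 left).
+28 → Aug 29, 2069.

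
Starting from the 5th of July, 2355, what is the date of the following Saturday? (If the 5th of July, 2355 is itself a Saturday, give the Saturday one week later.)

Jul 5, 2355 is a Tuesday.
From Tuesday to the next Saturday is 4 days.
Jul 5, 2355 + 4 = Jul 9, 2355.

July 9, 2355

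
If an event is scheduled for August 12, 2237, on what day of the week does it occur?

Saturday

Doomsday rule: the anchor day for the 2200s is Friday. For year 37: 37÷12 = 3 r 1, and 1÷4 = 0, so 3+1+0 = 4.
Friday + 4 ≡ Tuesday — that's 2237's doomsday.
In August the doomsday date is Aug 8.
Aug 12 is 4 days after Aug 8; 4 mod 7 = 4, so Tuesday + 4 = Saturday.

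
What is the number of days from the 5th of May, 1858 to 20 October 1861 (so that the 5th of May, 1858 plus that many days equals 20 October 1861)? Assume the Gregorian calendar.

1264

May 5, 1858 → May 5, 1859: 365 days.
May 5, 1859 → May 5, 1860: 366 days (Feb 29, 1860 is in that span).
May 5, 1860 → May 5, 1861: 365 days.
May 5, 1861 → Jun 5, 1861: 31 days (May has 31).
Jun 5, 1861 → Jul 5, 1861: 30 days (June has 30).
Jul 5, 1861 → Aug 5, 1861: 31 days (July has 31).
Aug 5, 1861 → Sep 5, 1861: 31 days (August has 31).
Sep 5, 1861 → Oct 5, 1861: 30 days (September has 30).
Oct 5, 1861 → Oct 20, 1861: 15 days.
Total: 1264 days.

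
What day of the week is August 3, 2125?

Doomsday rule: the anchor day for the 2100s is Sunday. For year 25: 25÷12 = 2 r 1, and 1÷4 = 0, so 2+1+0 = 3.
Sunday + 3 ≡ Wednesday — that's 2125's doomsday.
In August the doomsday date is Aug 8.
Aug 3 is 5 days before Aug 8; 5 mod 7 = 5, so Wednesday − 5 = Friday.

Friday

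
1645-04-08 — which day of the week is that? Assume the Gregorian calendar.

Doomsday rule: the anchor day for the 1600s is Tuesday. For year 45: 45÷12 = 3 r 9, and 9÷4 = 2, so 3+9+2 = 14.
Tuesday + 14 ≡ Tuesday — that's 1645's doomsday.
In April the doomsday date is Apr 4.
Apr 8 is 4 days after Apr 4; 4 mod 7 = 4, so Tuesday + 4 = Saturday.

Saturday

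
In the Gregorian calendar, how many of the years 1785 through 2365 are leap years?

Multiples of 4 in [1785,2365]: 145.
Of those, multiples of 100: 6 (not leap unless ÷400).
Multiples of 400: 1.
Leap years = 145 − 6 + 1 = 140.

140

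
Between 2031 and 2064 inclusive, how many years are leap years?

9

Multiples of 4 in [2031,2064]: 9.
Of those, multiples of 100: 0 (not leap unless ÷400).
Multiples of 400: 0.
Leap years = 9 − 0 + 0 = 9.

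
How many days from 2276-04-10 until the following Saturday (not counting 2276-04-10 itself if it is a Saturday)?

5

Apr 10, 2276 is a Monday.
From Monday to the next Saturday is 5 days.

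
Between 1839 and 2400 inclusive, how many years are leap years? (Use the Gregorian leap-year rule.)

137

Multiples of 4 in [1839,2400]: 141.
Of those, multiples of 100: 6 (not leap unless ÷400).
Multiples of 400: 2.
Leap years = 141 − 6 + 2 = 137.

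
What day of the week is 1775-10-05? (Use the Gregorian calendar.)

Thursday

Doomsday rule: the anchor day for the 1700s is Sunday. For year 75: 75÷12 = 6 r 3, and 3÷4 = 0, so 6+3+0 = 9.
Sunday + 9 ≡ Tuesday — that's 1775's doomsday.
In October the doomsday date is Oct 10.
Oct 5 is 5 days before Oct 10; 5 mod 7 = 5, so Tuesday − 5 = Thursday.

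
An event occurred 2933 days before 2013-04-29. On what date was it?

April 18, 2005

−365 (one year) → Apr 29, 2012 (2568 left).
−366 (one year; includes Feb 29, 2012) → Apr 29, 2011 (2202 left).
−365 (one year) → Apr 29, 2010 (1837 left).
−365 (one year) → Apr 29, 2009 (1472 left).
−365 (one year) → Apr 29, 2008 (1107 left).
−366 (one year; includes Feb 29, 2008) → Apr 29, 2007 (741 left).
−365 (one year) → Apr 29, 2006 (376 left).
−29 → Mar 31, 2006 (end of Mar, 31 days; 347 left).
−31 → Feb 28, 2006 (end of Feb, 28 days; 316 left).
−28 → Jan 31, 2006 (end of Jan, 31 days; 288 left).
−31 → Dec 31, 2005 (end of Dec, 31 days; 257 left).
−31 → Nov 30, 2005 (end of Nov, 30 days; 226 left).
−30 → Oct 31, 2005 (end of Oct, 31 days; 196 left).
−31 → Sep 30, 2005 (end of Sep, 30 days; 165 left).
−30 → Aug 31, 2005 (end of Aug, 31 days; 135 left).
−31 → Jul 31, 2005 (end of Jul, 31 days; 104 left).
−31 → Jun 30, 2005 (end of Jun, 30 days; 73 left).
−30 → May 31, 2005 (end of May, 31 days; 43 left).
−31 → Apr 30, 2005 (end of Apr, 30 days; 12 left).
−12 → Apr 18, 2005.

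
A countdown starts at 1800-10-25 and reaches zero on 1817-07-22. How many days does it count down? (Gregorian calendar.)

Oct 25, 1800 → Oct 25, 1801: 365 days.
Oct 25, 1801 → Oct 25, 1802: 365 days.
Oct 25, 1802 → Oct 25, 1803: 365 days.
Oct 25, 1803 → Oct 25, 1804: 366 days (Feb 29, 1804 is in that span).
Oct 25, 1804 → Oct 25, 1805: 365 days.
Oct 25, 1805 → Oct 25, 1806: 365 days.
Oct 25, 1806 → Oct 25, 1807: 365 days.
Oct 25, 1807 → Oct 25, 1808: 366 days (Feb 29, 1808 is in that span).
Oct 25, 1808 → Oct 25, 1809: 365 days.
Oct 25, 1809 → Oct 25, 1810: 365 days.
Oct 25, 1810 → Oct 25, 1811: 365 days.
Oct 25, 1811 → Oct 25, 1812: 366 days (Feb 29, 1812 is in that span).
Oct 25, 1812 → Oct 25, 1813: 365 days.
Oct 25, 1813 → Oct 25, 1814: 365 days.
Oct 25, 1814 → Oct 25, 1815: 365 days.
Oct 25, 1815 → Oct 25, 1816: 366 days (Feb 29, 1816 is in that span).
Oct 25, 1816 → Nov 25, 1816: 31 days (October has 31).
Nov 25, 1816 → Dec 25, 1816: 30 days (November has 30).
Dec 25, 1816 → Jan 25, 1817: 31 days (December has 31).
Jan 25, 1817 → Feb 25, 1817: 31 days (January has 31).
Feb 25, 1817 → Mar 25, 1817: 28 days (February has 28).
Mar 25, 1817 → Apr 25, 1817: 31 days (March has 31).
Apr 25, 1817 → May 25, 1817: 30 days (April has 30).
May 25, 1817 → Jun 25, 1817: 31 days (May has 31).
Jun 25, 1817 → Jul 22, 1817: 27 days.
Total: 6114 days.

6114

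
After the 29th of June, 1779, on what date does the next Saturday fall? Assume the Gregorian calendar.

Jun 29, 1779 is a Tuesday.
From Tuesday to the next Saturday is 4 days.
Jun 29, 1779 + 4 = Jul 3, 1779.

July 3, 1779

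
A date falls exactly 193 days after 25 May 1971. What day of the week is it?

First find the weekday of May 25, 1971. Doomsday rule: the anchor day for the 1900s is Wednesday. For year 71: 71÷12 = 5 r 11, and 11÷4 = 2, so 5+11+2 = 18.
Wednesday + 18 ≡ Sunday — that's 1971's doomsday.
In May the doomsday date is May 9.
May 25 is 16 days after May 9; 16 mod 7 = 2, so Sunday + 2 = Tuesday.
193 mod 7 = 4, so 193 days after a Tuesday is Tuesday + 4 = Saturday.

Saturday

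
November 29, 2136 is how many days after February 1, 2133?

1397

Feb 1, 2133 → Feb 1, 2134: 365 days.
Feb 1, 2134 → Feb 1, 2135: 365 days.
Feb 1, 2135 → Feb 1, 2136: 365 days.
Feb 1, 2136 → Mar 1, 2136: 29 days (February has 29).
Mar 1, 2136 → Apr 1, 2136: 31 days (March has 31).
Apr 1, 2136 → May 1, 2136: 30 days (April has 30).
May 1, 2136 → Jun 1, 2136: 31 days (May has 31).
Jun 1, 2136 → Jul 1, 2136: 30 days (June has 30).
Jul 1, 2136 → Aug 1, 2136: 31 days (July has 31).
Aug 1, 2136 → Sep 1, 2136: 31 days (August has 31).
Sep 1, 2136 → Oct 1, 2136: 30 days (September has 30).
Oct 1, 2136 → Nov 1, 2136: 31 days (October has 31).
Nov 1, 2136 → Nov 29, 2136: 28 days.
Total: 1397 days.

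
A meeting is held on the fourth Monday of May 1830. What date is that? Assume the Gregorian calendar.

May 24, 1830

May 1, 1830 is a Saturday.
The first Monday is therefore May 3 (2 days later).
The fourth Monday is 3 + 3×7 = May 24.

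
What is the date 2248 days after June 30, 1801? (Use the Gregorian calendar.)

August 26, 1807

+365 (one year) → Jun 30, 1802 (1883 left).
+365 (one year) → Jun 30, 1803 (1518 left).
+366 (one year; includes Feb 29, 1804) → Jun 30, 1804 (1152 left).
+365 (one year) → Jun 30, 1805 (787 left).
+365 (one year) → Jun 30, 1806 (422 left).
+365 (one year) → Jun 30, 1807 (57 left).
Jun has 30 days: +1 → Jul 1, 1807 (56 left).
Jul has 31 days: +31 → Aug 1, 1807 (25 left).
+25 → Aug 26, 1807.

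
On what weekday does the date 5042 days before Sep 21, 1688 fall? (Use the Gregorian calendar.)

First find the weekday of Sep 21, 1688. Doomsday rule: the anchor day for the 1600s is Tuesday. For year 88: 88÷12 = 7 r 4, and 4÷4 = 1, so 7+4+1 = 12.
Tuesday + 12 ≡ Sunday — that's 1688's doomsday.
In September the doomsday date is Sep 5.
Sep 21 is 16 days after Sep 5; 16 mod 7 = 2, so Sunday + 2 = Tuesday.
5042 mod 7 = 2, so 5042 days before a Tuesday is Tuesday − 2 = Sunday.

Sunday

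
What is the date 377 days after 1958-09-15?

Sep has 30 days: +16 → Oct 1, 1958 (361 left).
Oct has 31 days: +31 → Nov 1, 1958 (330 left).
Nov has 30 days: +30 → Dec 1, 1958 (300 left).
Dec has 31 days: +31 → Jan 1, 1959 (269 left).
Jan has 31 days: +31 → Feb 1, 1959 (238 left).
Feb has 28 days: +28 → Mar 1, 1959 (210 left).
Mar has 31 days: +31 → Apr 1, 1959 (179 left).
Apr has 30 days: +30 → May 1, 1959 (149 left).
May has 31 days: +31 → Jun 1, 1959 (118 left).
Jun has 30 days: +30 → Jul 1, 1959 (88 left).
Jul has 31 days: +31 → Aug 1, 1959 (57 left).
Aug has 31 days: +31 → Sep 1, 1959 (26 left).
+26 → Sep 27, 1959.

September 27, 1959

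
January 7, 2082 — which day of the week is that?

Wednesday

January 1, 2082 is a Thursday.
Jan 1, 2082 → Jan 7, 2082: 6 days.
Total: 6 days.
6 mod 7 = 6, so Thursday + 6 = Wednesday.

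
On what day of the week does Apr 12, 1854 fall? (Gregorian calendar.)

Wednesday

Doomsday rule: the anchor day for the 1800s is Friday. For year 54: 54÷12 = 4 r 6, and 6÷4 = 1, so 4+6+1 = 11.
Friday + 11 ≡ Tuesday — that's 1854's doomsday.
In April the doomsday date is Apr 4.
Apr 12 is 8 days after Apr 4; 8 mod 7 = 1, so Tuesday + 1 = Wednesday.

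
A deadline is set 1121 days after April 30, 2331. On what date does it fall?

May 25, 2334

+366 (one year; includes Feb 29, 2332) → Apr 30, 2332 (755 left).
+365 (one year) → Apr 30, 2333 (390 left).
Apr has 30 days: +1 → May 1, 2333 (389 left).
May has 31 days: +31 → Jun 1, 2333 (358 left).
Jun has 30 days: +30 → Jul 1, 2333 (328 left).
Jul has 31 days: +31 → Aug 1, 2333 (297 left).
Aug has 31 days: +31 → Sep 1, 2333 (266 left).
Sep has 30 days: +30 → Oct 1, 2333 (236 left).
Oct has 31 days: +31 → Nov 1, 2333 (205 left).
Nov has 30 days: +30 → Dec 1, 2333 (175 left).
Dec has 31 days: +31 → Jan 1, 2334 (144 left).
Jan has 31 days: +31 → Feb 1, 2334 (113 left).
Feb has 28 days: +28 → Mar 1, 2334 (85 left).
Mar has 31 days: +31 → Apr 1, 2334 (54 left).
Apr has 30 days: +30 → May 1, 2334 (24 left).
+24 → May 25, 2334.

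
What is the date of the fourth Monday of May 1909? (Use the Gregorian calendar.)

May 24, 1909

May 1, 1909 is a Saturday.
The first Monday is therefore May 3 (2 days later).
The fourth Monday is 3 + 3×7 = May 24.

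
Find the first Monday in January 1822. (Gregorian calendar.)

January 7, 1822

January 1, 1822 is a Tuesday.
The first Monday is therefore January 7 (6 days later).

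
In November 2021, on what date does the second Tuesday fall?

November 1, 2021 is a Monday.
The first Tuesday is therefore November 2 (1 days later).
The second Tuesday is 2 + 1×7 = November 9.

November 9, 2021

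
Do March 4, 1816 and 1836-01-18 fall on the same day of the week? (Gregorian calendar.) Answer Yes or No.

Yes

From Mar 4, 1816 to Jan 18, 1836 is 7259 days.
7259 mod 7 = 0, so they are the same weekday.
(Mar 4, 1816 is a Monday; Jan 18, 1836 is a Monday.)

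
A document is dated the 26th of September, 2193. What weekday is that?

Doomsday rule: the anchor day for the 2100s is Sunday. For year 93: 93÷12 = 7 r 9, and 9÷4 = 2, so 7+9+2 = 18.
Sunday + 18 ≡ Thursday — that's 2193's doomsday.
In September the doomsday date is Sep 5.
Sep 26 is 21 days after Sep 5; 21 mod 7 = 0, so Thursday + 0 = Thursday.

Thursday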